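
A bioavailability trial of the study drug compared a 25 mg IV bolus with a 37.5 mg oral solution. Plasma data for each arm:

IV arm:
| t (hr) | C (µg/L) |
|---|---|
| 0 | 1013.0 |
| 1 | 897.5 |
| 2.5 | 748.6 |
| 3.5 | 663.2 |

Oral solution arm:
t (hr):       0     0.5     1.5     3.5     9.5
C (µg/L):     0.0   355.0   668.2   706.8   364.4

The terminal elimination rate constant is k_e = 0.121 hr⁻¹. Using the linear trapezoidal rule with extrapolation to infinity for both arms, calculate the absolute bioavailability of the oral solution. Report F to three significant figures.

Trapezoidal AUC_0→3.5 (IV):
  [0→1]: (1013.0+897.5)/2 × 1 = 955.25
  [1→2.5]: (897.5+748.6)/2 × 1.5 = 1234.575
  [2.5→3.5]: (748.6+663.2)/2 × 1 = 705.9
  Sum = 2895.725 µg/L·hr
IV tail: 663.2/0.121 = 5480.992; AUC_iv,0→∞ = 2895.725 + 5480.992 = 8376.717 µg/L·hr
Trapezoidal AUC_0→9.5 (oral solution):
  [0→0.5]: (0.0+355.0)/2 × 0.5 = 88.75
  [0.5→1.5]: (355.0+668.2)/2 × 1 = 511.6
  [1.5→3.5]: (668.2+706.8)/2 × 2 = 1375.0
  [3.5→9.5]: (706.8+364.4)/2 × 6 = 3213.6
  Sum = 5188.95 µg/L·hr
oral solution tail: 364.4/0.121 = 3011.570; AUC_ev,0→∞ = 5188.95 + 3011.570 = 8200.52 µg/L·hr
F = (AUC_ev/D_ev)/(AUC_iv/D_iv) = (8200.52/37.5)/(8376.717/25) = 218.681/335.06868 = 0.6526

F = 0.653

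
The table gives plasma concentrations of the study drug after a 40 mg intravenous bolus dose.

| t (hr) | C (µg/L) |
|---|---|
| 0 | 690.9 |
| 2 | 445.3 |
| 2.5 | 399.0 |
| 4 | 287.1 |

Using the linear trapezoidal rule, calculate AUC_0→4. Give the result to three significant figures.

AUC = 1860 µg/L·hr

Trapezoidal AUC_0→4:
  [0→2]: (690.9+445.3)/2 × 2 = 1136.2
  [2→2.5]: (445.3+399.0)/2 × 0.5 = 211.075
  [2.5→4]: (399.0+287.1)/2 × 1.5 = 514.575
  Sum = 1861.85 µg/L·hr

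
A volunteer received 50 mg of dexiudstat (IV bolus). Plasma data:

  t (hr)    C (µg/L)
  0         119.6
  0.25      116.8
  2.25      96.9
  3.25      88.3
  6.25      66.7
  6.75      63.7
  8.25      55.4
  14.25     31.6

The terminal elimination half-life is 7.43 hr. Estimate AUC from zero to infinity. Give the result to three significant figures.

AUC = 1290 µg/L·hr

Trapezoidal AUC_0→14.25:
  [0→0.25]: (119.6+116.8)/2 × 0.25 = 29.55
  [0.25→2.25]: (116.8+96.9)/2 × 2 = 213.7
  [2.25→3.25]: (96.9+88.3)/2 × 1 = 92.6
  [3.25→6.25]: (88.3+66.7)/2 × 3 = 232.5
  [6.25→6.75]: (66.7+63.7)/2 × 0.5 = 32.6
  [6.75→8.25]: (63.7+55.4)/2 × 1.5 = 89.325
  [8.25→14.25]: (55.4+31.6)/2 × 6 = 261.0
  Sum = 951.275 µg/L·hr
k_e = ln2 / t½ = 0.693147 / 7.43 = 0.0933 hr^-1
Extrapolated tail: C_last / k_e = 31.6 / 0.0933 = 338.692
AUC_0→∞ = 951.275 + 338.692 = 1289.967 µg/L·hr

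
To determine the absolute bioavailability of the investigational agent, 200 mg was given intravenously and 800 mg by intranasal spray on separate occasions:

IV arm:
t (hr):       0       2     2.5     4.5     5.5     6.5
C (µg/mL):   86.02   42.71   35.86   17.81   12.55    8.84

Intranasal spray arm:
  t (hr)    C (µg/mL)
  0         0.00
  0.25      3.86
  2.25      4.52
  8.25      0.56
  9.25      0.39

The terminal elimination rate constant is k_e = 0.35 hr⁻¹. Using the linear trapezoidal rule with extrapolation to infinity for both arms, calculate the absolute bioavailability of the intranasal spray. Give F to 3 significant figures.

Trapezoidal AUC_0→6.5 (IV):
  [0→2]: (86.02+42.71)/2 × 2 = 128.73
  [2→2.5]: (42.71+35.86)/2 × 0.5 = 19.6425
  [2.5→4.5]: (35.86+17.81)/2 × 2 = 53.67
  [4.5→5.5]: (17.81+12.55)/2 × 1 = 15.18
  [5.5→6.5]: (12.55+8.84)/2 × 1 = 10.695
  Sum = 227.9175 µg/mL·hr
IV tail: 8.84/0.35 = 25.257; AUC_iv,0→∞ = 227.9175 + 25.257 = 253.1745 µg/mL·hr
Trapezoidal AUC_0→9.25 (intranasal spray):
  [0→0.25]: (0.00+3.86)/2 × 0.25 = 0.4825
  [0.25→2.25]: (3.86+4.52)/2 × 2 = 8.38
  [2.25→8.25]: (4.52+0.56)/2 × 6 = 15.24
  [8.25→9.25]: (0.56+0.39)/2 × 1 = 0.475
  Sum = 24.5775 µg/mL·hr
intranasal spray tail: 0.39/0.35 = 1.114; AUC_ev,0→∞ = 24.5775 + 1.114 = 25.6915 µg/mL·hr
F = (AUC_ev/D_ev)/(AUC_iv/D_iv) = (25.6915/800)/(253.1745/200) = 0.032114375/1.2658725 = 0.0254

F = 0.0254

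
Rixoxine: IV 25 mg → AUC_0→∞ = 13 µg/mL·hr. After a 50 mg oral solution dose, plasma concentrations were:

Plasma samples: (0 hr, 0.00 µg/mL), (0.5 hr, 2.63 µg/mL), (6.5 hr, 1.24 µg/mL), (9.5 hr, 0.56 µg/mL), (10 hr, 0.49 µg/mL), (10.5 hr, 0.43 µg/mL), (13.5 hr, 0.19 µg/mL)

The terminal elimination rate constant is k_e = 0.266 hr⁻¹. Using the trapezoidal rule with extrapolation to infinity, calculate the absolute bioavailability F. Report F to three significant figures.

Trapezoidal AUC_0→13.5 (oral solution):
  [0→0.5]: (0.00+2.63)/2 × 0.5 = 0.6575
  [0.5→6.5]: (2.63+1.24)/2 × 6 = 11.61
  [6.5→9.5]: (1.24+0.56)/2 × 3 = 2.7
  [9.5→10]: (0.56+0.49)/2 × 0.5 = 0.2625
  [10→10.5]: (0.49+0.43)/2 × 0.5 = 0.23
  [10.5→13.5]: (0.43+0.19)/2 × 3 = 0.93
  Sum = 16.39 µg/mL·hr
Tail: C_last/k_e = 0.19/0.266 = 0.714
AUC_0→∞ (oral solution) = 16.39 + 0.714 = 17.104 µg/mL·hr
F = (AUC_ev/D_ev)/(AUC_iv/D_iv) = (17.104/50)/(13/25) = 0.34208/0.52 = 0.6578

F = 0.658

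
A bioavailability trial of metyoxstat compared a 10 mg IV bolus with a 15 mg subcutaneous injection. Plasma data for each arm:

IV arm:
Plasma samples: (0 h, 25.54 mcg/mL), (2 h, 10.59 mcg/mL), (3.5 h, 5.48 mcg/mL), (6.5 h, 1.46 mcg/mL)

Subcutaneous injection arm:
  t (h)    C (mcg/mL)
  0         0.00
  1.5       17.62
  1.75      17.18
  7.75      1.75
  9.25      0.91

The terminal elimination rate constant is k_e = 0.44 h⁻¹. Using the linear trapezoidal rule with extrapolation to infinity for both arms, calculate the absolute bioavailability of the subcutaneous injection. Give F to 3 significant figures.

F = 0.844

Trapezoidal AUC_0→6.5 (IV):
  [0→2]: (25.54+10.59)/2 × 2 = 36.13
  [2→3.5]: (10.59+5.48)/2 × 1.5 = 12.0525
  [3.5→6.5]: (5.48+1.46)/2 × 3 = 10.41
  Sum = 58.5925 mcg/mL·h
IV tail: 1.46/0.44 = 3.318; AUC_iv,0→∞ = 58.5925 + 3.318 = 61.9105 mcg/mL·h
Trapezoidal AUC_0→9.25 (subcutaneous injection):
  [0→1.5]: (0.00+17.62)/2 × 1.5 = 13.215
  [1.5→1.75]: (17.62+17.18)/2 × 0.25 = 4.35
  [1.75→7.75]: (17.18+1.75)/2 × 6 = 56.79
  [7.75→9.25]: (1.75+0.91)/2 × 1.5 = 1.995
  Sum = 76.35 mcg/mL·h
subcutaneous injection tail: 0.91/0.44 = 2.068; AUC_ev,0→∞ = 76.35 + 2.068 = 78.418 mcg/mL·h
F = (AUC_ev/D_ev)/(AUC_iv/D_iv) = (78.418/15)/(61.9105/10) = 5.22787/6.19105 = 0.8444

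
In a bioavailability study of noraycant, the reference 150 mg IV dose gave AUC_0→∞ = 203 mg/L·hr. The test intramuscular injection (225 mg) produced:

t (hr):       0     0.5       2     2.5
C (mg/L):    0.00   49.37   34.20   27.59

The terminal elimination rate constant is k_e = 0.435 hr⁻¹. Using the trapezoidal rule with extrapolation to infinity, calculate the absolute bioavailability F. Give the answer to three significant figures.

F = 0.505

Trapezoidal AUC_0→2.5 (intramuscular injection):
  [0→0.5]: (0.00+49.37)/2 × 0.5 = 12.3425
  [0.5→2]: (49.37+34.20)/2 × 1.5 = 62.6775
  [2→2.5]: (34.20+27.59)/2 × 0.5 = 15.4475
  Sum = 90.4675 mg/L·hr
Tail: C_last/k_e = 27.59/0.435 = 63.425
AUC_0→∞ (intramuscular injection) = 90.4675 + 63.425 = 153.8925 mg/L·hr
F = (AUC_ev/D_ev)/(AUC_iv/D_iv) = (153.8925/225)/(203/150) = 0.683967/1.35333 = 0.5054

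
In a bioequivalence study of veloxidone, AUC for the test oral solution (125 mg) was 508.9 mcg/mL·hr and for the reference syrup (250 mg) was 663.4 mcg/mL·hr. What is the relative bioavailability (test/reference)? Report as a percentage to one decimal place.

F_rel = 153.4%

F_rel = (AUC_test/D_test) / (AUC_ref/D_ref)
      = (508.9/125) / (663.4/250)
      = 4.0712 / 2.6536 = 1.5342 = 153.42%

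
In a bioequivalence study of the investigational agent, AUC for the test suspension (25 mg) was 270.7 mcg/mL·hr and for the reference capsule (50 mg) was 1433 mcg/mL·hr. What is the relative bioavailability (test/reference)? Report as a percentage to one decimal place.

F_rel = 37.8%

F_rel = (AUC_test/D_test) / (AUC_ref/D_ref)
      = (270.7/25) / (1433/50)
      = 10.828 / 28.66 = 0.3778 = 37.78%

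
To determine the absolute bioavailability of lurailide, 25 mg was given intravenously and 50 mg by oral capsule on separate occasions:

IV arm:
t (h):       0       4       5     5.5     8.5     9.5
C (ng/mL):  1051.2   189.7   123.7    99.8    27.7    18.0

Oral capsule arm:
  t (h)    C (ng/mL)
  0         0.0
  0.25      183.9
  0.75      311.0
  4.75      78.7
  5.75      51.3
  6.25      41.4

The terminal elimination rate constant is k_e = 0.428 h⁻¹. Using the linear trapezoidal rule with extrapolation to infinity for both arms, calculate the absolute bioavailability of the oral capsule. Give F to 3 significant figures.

F = 0.188

Trapezoidal AUC_0→9.5 (IV):
  [0→4]: (1051.2+189.7)/2 × 4 = 2481.8
  [4→5]: (189.7+123.7)/2 × 1 = 156.7
  [5→5.5]: (123.7+99.8)/2 × 0.5 = 55.875
  [5.5→8.5]: (99.8+27.7)/2 × 3 = 191.25
  [8.5→9.5]: (27.7+18.0)/2 × 1 = 22.85
  Sum = 2908.475 ng/mL·h
IV tail: 18.0/0.428 = 42.056; AUC_iv,0→∞ = 2908.475 + 42.056 = 2950.531 ng/mL·h
Trapezoidal AUC_0→6.25 (oral capsule):
  [0→0.25]: (0.0+183.9)/2 × 0.25 = 22.9875
  [0.25→0.75]: (183.9+311.0)/2 × 0.5 = 123.725
  [0.75→4.75]: (311.0+78.7)/2 × 4 = 779.4
  [4.75→5.75]: (78.7+51.3)/2 × 1 = 65.0
  [5.75→6.25]: (51.3+41.4)/2 × 0.5 = 23.175
  Sum = 1014.2875 ng/mL·h
oral capsule tail: 41.4/0.428 = 96.729; AUC_ev,0→∞ = 1014.2875 + 96.729 = 1111.0165 ng/mL·h
F = (AUC_ev/D_ev)/(AUC_iv/D_iv) = (1111.0165/50)/(2950.531/25) = 22.22033/118.02124 = 0.1883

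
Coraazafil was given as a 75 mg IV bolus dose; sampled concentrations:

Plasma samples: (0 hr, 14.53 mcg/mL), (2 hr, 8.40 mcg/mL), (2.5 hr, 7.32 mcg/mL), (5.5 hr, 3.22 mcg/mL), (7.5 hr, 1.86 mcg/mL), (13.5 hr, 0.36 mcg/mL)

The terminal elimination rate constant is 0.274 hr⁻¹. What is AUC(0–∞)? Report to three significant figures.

AUC = 55.7 mcg/mL·hr

Trapezoidal AUC_0→13.5:
  [0→2]: (14.53+8.40)/2 × 2 = 22.93
  [2→2.5]: (8.40+7.32)/2 × 0.5 = 3.93
  [2.5→5.5]: (7.32+3.22)/2 × 3 = 15.81
  [5.5→7.5]: (3.22+1.86)/2 × 2 = 5.08
  [7.5→13.5]: (1.86+0.36)/2 × 6 = 6.66
  Sum = 54.41 mcg/mL·hr
Extrapolated tail: C_last / k_e = 0.36 / 0.274 = 1.314
AUC_0→∞ = 54.41 + 1.314 = 55.724 mcg/mL·hr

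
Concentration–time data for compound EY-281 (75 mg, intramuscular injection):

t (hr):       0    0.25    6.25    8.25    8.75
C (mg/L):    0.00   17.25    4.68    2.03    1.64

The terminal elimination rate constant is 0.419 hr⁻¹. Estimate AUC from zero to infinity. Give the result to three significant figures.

Trapezoidal AUC_0→8.75:
  [0→0.25]: (0.00+17.25)/2 × 0.25 = 2.15625
  [0.25→6.25]: (17.25+4.68)/2 × 6 = 65.79
  [6.25→8.25]: (4.68+2.03)/2 × 2 = 6.71
  [8.25→8.75]: (2.03+1.64)/2 × 0.5 = 0.9175
  Sum = 75.57375 mg/L·hr
Extrapolated tail: C_last / k_e = 1.64 / 0.419 = 3.914
AUC_0→∞ = 75.57375 + 3.914 = 79.48775 mg/L·hr

AUC = 79.5 mg/L·hr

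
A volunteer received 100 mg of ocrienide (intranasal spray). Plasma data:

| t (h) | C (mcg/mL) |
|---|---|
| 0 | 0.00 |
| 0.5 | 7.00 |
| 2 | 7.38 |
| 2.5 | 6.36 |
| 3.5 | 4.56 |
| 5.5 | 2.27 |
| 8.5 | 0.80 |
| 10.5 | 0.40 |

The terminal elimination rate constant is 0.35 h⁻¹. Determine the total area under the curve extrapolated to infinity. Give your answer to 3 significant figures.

AUC = 35.2 mcg/mL·h

Trapezoidal AUC_0→10.5:
  [0→0.5]: (0.00+7.00)/2 × 0.5 = 1.75
  [0.5→2]: (7.00+7.38)/2 × 1.5 = 10.785
  [2→2.5]: (7.38+6.36)/2 × 0.5 = 3.435
  [2.5→3.5]: (6.36+4.56)/2 × 1 = 5.46
  [3.5→5.5]: (4.56+2.27)/2 × 2 = 6.83
  [5.5→8.5]: (2.27+0.80)/2 × 3 = 4.605
  [8.5→10.5]: (0.80+0.40)/2 × 2 = 1.2
  Sum = 34.065 mcg/mL·h
Extrapolated tail: C_last / k_e = 0.40 / 0.35 = 1.143
AUC_0→∞ = 34.065 + 1.143 = 35.208 mcg/mL·h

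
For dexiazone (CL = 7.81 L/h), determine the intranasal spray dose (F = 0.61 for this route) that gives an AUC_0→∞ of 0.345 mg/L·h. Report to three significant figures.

Dose = 4.42 mg

Dose = CL × AUC_0→∞ / F
     = 7.81 × 0.345 / 0.61 = 4.41713 mg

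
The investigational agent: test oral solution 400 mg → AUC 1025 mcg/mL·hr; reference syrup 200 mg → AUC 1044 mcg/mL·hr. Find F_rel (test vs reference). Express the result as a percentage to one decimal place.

F_rel = 49.1%

F_rel = (AUC_test/D_test) / (AUC_ref/D_ref)
      = (1025/400) / (1044/200)
      = 2.5625 / 5.22 = 0.4909 = 49.09%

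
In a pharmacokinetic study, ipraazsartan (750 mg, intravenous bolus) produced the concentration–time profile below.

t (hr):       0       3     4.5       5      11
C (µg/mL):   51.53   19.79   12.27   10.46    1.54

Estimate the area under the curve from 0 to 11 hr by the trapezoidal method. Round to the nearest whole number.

AUC = 173 µg/mL·hr

Trapezoidal AUC_0→11:
  [0→3]: (51.53+19.79)/2 × 3 = 106.98
  [3→4.5]: (19.79+12.27)/2 × 1.5 = 24.045
  [4.5→5]: (12.27+10.46)/2 × 0.5 = 5.6825
  [5→11]: (10.46+1.54)/2 × 6 = 36.0
  Sum = 172.7075 µg/mL·hr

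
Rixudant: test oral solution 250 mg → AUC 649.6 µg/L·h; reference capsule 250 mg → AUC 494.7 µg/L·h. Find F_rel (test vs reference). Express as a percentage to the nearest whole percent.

F_rel = (AUC_test/D_test) / (AUC_ref/D_ref)
      = (649.6/250) / (494.7/250)
      = 2.5984 / 1.9788 = 1.3131 = 131.31%

F_rel = 131%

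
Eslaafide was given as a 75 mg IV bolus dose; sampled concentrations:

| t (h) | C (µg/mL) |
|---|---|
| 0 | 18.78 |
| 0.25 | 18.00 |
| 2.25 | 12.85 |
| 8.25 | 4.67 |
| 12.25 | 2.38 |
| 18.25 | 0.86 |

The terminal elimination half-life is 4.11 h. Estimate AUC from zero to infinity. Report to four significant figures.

Trapezoidal AUC_0→18.25:
  [0→0.25]: (18.78+18.00)/2 × 0.25 = 4.5975
  [0.25→2.25]: (18.00+12.85)/2 × 2 = 30.85
  [2.25→8.25]: (12.85+4.67)/2 × 6 = 52.56
  [8.25→12.25]: (4.67+2.38)/2 × 4 = 14.1
  [12.25→18.25]: (2.38+0.86)/2 × 6 = 9.72
  Sum = 111.8275 µg/mL·h
k_e = ln2 / t½ = 0.693147 / 4.11 = 0.1686 h^-1
Extrapolated tail: C_last / k_e = 0.86 / 0.1686 = 5.101
AUC_0→∞ = 111.8275 + 5.101 = 116.9285 µg/mL·h

AUC = 116.9 µg/mL·h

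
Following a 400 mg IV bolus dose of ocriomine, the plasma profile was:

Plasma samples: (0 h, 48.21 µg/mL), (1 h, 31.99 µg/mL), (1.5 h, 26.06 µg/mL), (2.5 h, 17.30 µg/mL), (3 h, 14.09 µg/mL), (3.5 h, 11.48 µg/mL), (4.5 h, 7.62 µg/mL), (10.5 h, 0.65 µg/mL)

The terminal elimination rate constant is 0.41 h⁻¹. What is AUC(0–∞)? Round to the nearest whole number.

AUC = 126 µg/mL·h

Trapezoidal AUC_0→10.5:
  [0→1]: (48.21+31.99)/2 × 1 = 40.1
  [1→1.5]: (31.99+26.06)/2 × 0.5 = 14.5125
  [1.5→2.5]: (26.06+17.30)/2 × 1 = 21.68
  [2.5→3]: (17.30+14.09)/2 × 0.5 = 7.8475
  [3→3.5]: (14.09+11.48)/2 × 0.5 = 6.3925
  [3.5→4.5]: (11.48+7.62)/2 × 1 = 9.55
  [4.5→10.5]: (7.62+0.65)/2 × 6 = 24.81
  Sum = 124.8925 µg/mL·h
Extrapolated tail: C_last / k_e = 0.65 / 0.41 = 1.585
AUC_0→∞ = 124.8925 + 1.585 = 126.4775 µg/mL·h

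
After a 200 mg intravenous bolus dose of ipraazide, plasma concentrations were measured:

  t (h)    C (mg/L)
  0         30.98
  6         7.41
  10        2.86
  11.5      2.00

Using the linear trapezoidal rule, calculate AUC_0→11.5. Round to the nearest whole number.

AUC = 139 mg/L·h

Trapezoidal AUC_0→11.5:
  [0→6]: (30.98+7.41)/2 × 6 = 115.17
  [6→10]: (7.41+2.86)/2 × 4 = 20.54
  [10→11.5]: (2.86+2.00)/2 × 1.5 = 3.645
  Sum = 139.355 mg/L·h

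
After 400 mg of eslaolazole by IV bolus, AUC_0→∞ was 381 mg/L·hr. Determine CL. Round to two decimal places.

CL = Dose_iv / AUC_0→∞
   = 400 / 381 = 1.04987 L/hr

CL = 1.05 L/hr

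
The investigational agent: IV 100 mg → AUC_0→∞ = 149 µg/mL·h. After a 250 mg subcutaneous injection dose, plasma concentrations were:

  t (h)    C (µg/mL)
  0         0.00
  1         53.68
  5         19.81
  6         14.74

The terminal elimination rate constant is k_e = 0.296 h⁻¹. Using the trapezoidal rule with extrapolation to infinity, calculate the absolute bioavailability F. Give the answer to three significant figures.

F = 0.647

Trapezoidal AUC_0→6 (subcutaneous injection):
  [0→1]: (0.00+53.68)/2 × 1 = 26.84
  [1→5]: (53.68+19.81)/2 × 4 = 146.98
  [5→6]: (19.81+14.74)/2 × 1 = 17.275
  Sum = 191.095 µg/mL·h
Tail: C_last/k_e = 14.74/0.296 = 49.797
AUC_0→∞ (subcutaneous injection) = 191.095 + 49.797 = 240.892 µg/mL·h
F = (AUC_ev/D_ev)/(AUC_iv/D_iv) = (240.892/250)/(149/100) = 0.963568/1.49 = 0.6467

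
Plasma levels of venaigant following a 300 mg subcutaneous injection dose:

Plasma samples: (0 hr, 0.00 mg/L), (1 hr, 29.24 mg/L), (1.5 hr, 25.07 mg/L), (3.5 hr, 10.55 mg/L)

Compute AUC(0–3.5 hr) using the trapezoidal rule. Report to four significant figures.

Trapezoidal AUC_0→3.5:
  [0→1]: (0.00+29.24)/2 × 1 = 14.62
  [1→1.5]: (29.24+25.07)/2 × 0.5 = 13.5775
  [1.5→3.5]: (25.07+10.55)/2 × 2 = 35.62
  Sum = 63.8175 mg/L·hr

AUC = 63.82 mg/L·hr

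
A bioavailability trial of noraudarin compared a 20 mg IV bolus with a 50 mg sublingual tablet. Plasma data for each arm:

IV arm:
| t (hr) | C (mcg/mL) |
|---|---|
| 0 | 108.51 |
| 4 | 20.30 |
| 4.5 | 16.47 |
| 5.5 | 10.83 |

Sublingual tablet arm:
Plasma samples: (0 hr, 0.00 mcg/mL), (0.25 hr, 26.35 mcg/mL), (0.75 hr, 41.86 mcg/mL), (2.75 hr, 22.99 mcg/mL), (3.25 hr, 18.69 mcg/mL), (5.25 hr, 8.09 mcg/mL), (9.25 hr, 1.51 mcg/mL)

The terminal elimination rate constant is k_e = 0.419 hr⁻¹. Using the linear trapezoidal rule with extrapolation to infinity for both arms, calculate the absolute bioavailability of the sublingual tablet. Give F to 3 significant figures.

F = 0.190

Trapezoidal AUC_0→5.5 (IV):
  [0→4]: (108.51+20.30)/2 × 4 = 257.62
  [4→4.5]: (20.30+16.47)/2 × 0.5 = 9.1925
  [4.5→5.5]: (16.47+10.83)/2 × 1 = 13.65
  Sum = 280.4625 mcg/mL·hr
IV tail: 10.83/0.419 = 25.847; AUC_iv,0→∞ = 280.4625 + 25.847 = 306.3095 mcg/mL·hr
Trapezoidal AUC_0→9.25 (sublingual tablet):
  [0→0.25]: (0.00+26.35)/2 × 0.25 = 3.29375
  [0.25→0.75]: (26.35+41.86)/2 × 0.5 = 17.0525
  [0.75→2.75]: (41.86+22.99)/2 × 2 = 64.85
  [2.75→3.25]: (22.99+18.69)/2 × 0.5 = 10.42
  [3.25→5.25]: (18.69+8.09)/2 × 2 = 26.78
  [5.25→9.25]: (8.09+1.51)/2 × 4 = 19.2
  Sum = 141.59625 mcg/mL·hr
sublingual tablet tail: 1.51/0.419 = 3.604; AUC_ev,0→∞ = 141.59625 + 3.604 = 145.20025 mcg/mL·hr
F = (AUC_ev/D_ev)/(AUC_iv/D_iv) = (145.20025/50)/(306.3095/20) = 2.904005/15.315475 = 0.1896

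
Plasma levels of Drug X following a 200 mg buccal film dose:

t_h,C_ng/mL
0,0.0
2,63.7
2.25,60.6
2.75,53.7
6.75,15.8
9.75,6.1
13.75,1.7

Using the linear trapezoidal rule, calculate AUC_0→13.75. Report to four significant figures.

Trapezoidal AUC_0→13.75:
  [0→2]: (0.0+63.7)/2 × 2 = 63.7
  [2→2.25]: (63.7+60.6)/2 × 0.25 = 15.5375
  [2.25→2.75]: (60.6+53.7)/2 × 0.5 = 28.575
  [2.75→6.75]: (53.7+15.8)/2 × 4 = 139.0
  [6.75→9.75]: (15.8+6.1)/2 × 3 = 32.85
  [9.75→13.75]: (6.1+1.7)/2 × 4 = 15.6
  Sum = 295.2625 ng/mL·h

AUC = 295.3 ng/mL·h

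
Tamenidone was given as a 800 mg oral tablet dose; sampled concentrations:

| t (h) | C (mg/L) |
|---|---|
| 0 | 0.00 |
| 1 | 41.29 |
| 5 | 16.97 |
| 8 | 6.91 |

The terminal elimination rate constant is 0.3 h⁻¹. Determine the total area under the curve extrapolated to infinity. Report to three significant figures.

AUC = 196 mg/L·h

Trapezoidal AUC_0→8:
  [0→1]: (0.00+41.29)/2 × 1 = 20.645
  [1→5]: (41.29+16.97)/2 × 4 = 116.52
  [5→8]: (16.97+6.91)/2 × 3 = 35.82
  Sum = 172.985 mg/L·h
Extrapolated tail: C_last / k_e = 6.91 / 0.3 = 23.033
AUC_0→∞ = 172.985 + 23.033 = 196.018 mg/L·h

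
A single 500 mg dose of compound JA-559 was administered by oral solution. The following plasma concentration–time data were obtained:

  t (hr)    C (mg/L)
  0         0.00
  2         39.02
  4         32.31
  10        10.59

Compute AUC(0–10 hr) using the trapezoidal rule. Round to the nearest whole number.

AUC = 239 mg/L·hr

Trapezoidal AUC_0→10:
  [0→2]: (0.00+39.02)/2 × 2 = 39.02
  [2→4]: (39.02+32.31)/2 × 2 = 71.33
  [4→10]: (32.31+10.59)/2 × 6 = 128.7
  Sum = 239.05 mg/L·hr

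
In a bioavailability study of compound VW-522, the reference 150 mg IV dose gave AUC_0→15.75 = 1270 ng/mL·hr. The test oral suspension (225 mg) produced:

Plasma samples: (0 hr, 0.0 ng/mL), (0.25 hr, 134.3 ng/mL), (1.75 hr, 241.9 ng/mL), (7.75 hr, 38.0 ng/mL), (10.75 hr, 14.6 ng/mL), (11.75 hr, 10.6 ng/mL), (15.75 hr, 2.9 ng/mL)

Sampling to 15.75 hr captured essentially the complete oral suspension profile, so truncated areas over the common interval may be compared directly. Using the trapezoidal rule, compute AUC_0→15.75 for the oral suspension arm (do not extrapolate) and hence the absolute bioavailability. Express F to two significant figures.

F = 0.66

Trapezoidal AUC_0→15.75 (oral suspension):
  [0→0.25]: (0.0+134.3)/2 × 0.25 = 16.7875
  [0.25→1.75]: (134.3+241.9)/2 × 1.5 = 282.15
  [1.75→7.75]: (241.9+38.0)/2 × 6 = 839.7
  [7.75→10.75]: (38.0+14.6)/2 × 3 = 78.9
  [10.75→11.75]: (14.6+10.6)/2 × 1 = 12.6
  [11.75→15.75]: (10.6+2.9)/2 × 4 = 27.0
  Sum = 1257.1375 ng/mL·hr
F = (AUC_ev/D_ev)/(AUC_iv/D_iv) = (1257.1375/225)/(1270/150) = 5.58728/8.46667 = 0.6599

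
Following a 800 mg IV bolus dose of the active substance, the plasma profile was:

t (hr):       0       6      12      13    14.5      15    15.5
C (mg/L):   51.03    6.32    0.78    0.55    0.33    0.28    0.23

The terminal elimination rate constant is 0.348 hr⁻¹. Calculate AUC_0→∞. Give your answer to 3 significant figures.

Trapezoidal AUC_0→15.5:
  [0→6]: (51.03+6.32)/2 × 6 = 172.05
  [6→12]: (6.32+0.78)/2 × 6 = 21.3
  [12→13]: (0.78+0.55)/2 × 1 = 0.665
  [13→14.5]: (0.55+0.33)/2 × 1.5 = 0.66
  [14.5→15]: (0.33+0.28)/2 × 0.5 = 0.1525
  [15→15.5]: (0.28+0.23)/2 × 0.5 = 0.1275
  Sum = 194.955 mg/L·hr
Extrapolated tail: C_last / k_e = 0.23 / 0.348 = 0.661
AUC_0→∞ = 194.955 + 0.661 = 195.616 mg/L·hr

AUC = 196 mg/L·hr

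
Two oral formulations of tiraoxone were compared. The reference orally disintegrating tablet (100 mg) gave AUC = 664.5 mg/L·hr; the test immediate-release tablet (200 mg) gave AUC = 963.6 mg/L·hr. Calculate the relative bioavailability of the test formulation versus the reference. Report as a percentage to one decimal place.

F_rel = (AUC_test/D_test) / (AUC_ref/D_ref)
      = (963.6/200) / (664.5/100)
      = 4.818 / 6.645 = 0.7251 = 72.51%

F_rel = 72.5%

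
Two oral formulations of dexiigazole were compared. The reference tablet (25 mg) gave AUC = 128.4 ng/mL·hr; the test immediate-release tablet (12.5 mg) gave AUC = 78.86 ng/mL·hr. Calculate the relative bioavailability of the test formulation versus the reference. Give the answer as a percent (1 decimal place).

F_rel = (AUC_test/D_test) / (AUC_ref/D_ref)
      = (78.86/12.5) / (128.4/25)
      = 6.3088 / 5.136 = 1.2283 = 122.83%

F_rel = 122.8%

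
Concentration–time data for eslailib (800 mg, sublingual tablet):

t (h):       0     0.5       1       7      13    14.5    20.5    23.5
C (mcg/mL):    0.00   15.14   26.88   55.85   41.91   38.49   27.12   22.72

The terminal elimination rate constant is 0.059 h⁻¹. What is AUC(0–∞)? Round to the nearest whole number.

AUC = 1273 mcg/mL·h

Trapezoidal AUC_0→23.5:
  [0→0.5]: (0.00+15.14)/2 × 0.5 = 3.785
  [0.5→1]: (15.14+26.88)/2 × 0.5 = 10.505
  [1→7]: (26.88+55.85)/2 × 6 = 248.19
  [7→13]: (55.85+41.91)/2 × 6 = 293.28
  [13→14.5]: (41.91+38.49)/2 × 1.5 = 60.3
  [14.5→20.5]: (38.49+27.12)/2 × 6 = 196.83
  [20.5→23.5]: (27.12+22.72)/2 × 3 = 74.76
  Sum = 887.65 mcg/mL·h
Extrapolated tail: C_last / k_e = 22.72 / 0.059 = 385.085
AUC_0→∞ = 887.65 + 385.085 = 1272.735 mcg/mL·h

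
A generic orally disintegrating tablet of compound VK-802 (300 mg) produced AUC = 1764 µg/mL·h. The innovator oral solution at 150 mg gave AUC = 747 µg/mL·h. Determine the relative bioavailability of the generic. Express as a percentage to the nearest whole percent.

F_rel = 118%

F_rel = (AUC_test/D_test) / (AUC_ref/D_ref)
      = (1764/300) / (747/150)
      = 5.88 / 4.98 = 1.1807 = 118.07%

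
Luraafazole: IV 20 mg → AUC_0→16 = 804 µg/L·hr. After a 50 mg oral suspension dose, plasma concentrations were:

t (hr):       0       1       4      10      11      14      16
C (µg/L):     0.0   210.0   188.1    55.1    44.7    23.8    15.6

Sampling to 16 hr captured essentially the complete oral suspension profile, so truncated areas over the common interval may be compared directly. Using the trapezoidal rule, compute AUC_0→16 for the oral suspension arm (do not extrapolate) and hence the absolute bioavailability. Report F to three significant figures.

F = 0.808

Trapezoidal AUC_0→16 (oral suspension):
  [0→1]: (0.0+210.0)/2 × 1 = 105.0
  [1→4]: (210.0+188.1)/2 × 3 = 597.15
  [4→10]: (188.1+55.1)/2 × 6 = 729.6
  [10→11]: (55.1+44.7)/2 × 1 = 49.9
  [11→14]: (44.7+23.8)/2 × 3 = 102.75
  [14→16]: (23.8+15.6)/2 × 2 = 39.4
  Sum = 1623.8 µg/L·hr
F = (AUC_ev/D_ev)/(AUC_iv/D_iv) = (1623.8/50)/(804/20) = 32.476/40.2 = 0.8079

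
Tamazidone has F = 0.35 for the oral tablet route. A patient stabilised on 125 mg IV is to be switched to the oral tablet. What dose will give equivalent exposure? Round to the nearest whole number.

For equal systemic exposure: F × D_ev = D_iv
D_ev = D_iv / F = 125 / 0.35 = 357.143 mg

D_oral = 357 mg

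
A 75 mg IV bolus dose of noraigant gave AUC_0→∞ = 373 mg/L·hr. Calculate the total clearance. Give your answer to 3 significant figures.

CL = Dose_iv / AUC_0→∞
   = 75 / 373 = 0.201072 L/hr

CL = 0.201 L/hr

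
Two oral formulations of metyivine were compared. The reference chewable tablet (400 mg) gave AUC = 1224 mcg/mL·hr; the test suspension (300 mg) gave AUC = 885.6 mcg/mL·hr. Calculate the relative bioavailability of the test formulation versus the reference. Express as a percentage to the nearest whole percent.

F_rel = (AUC_test/D_test) / (AUC_ref/D_ref)
      = (885.6/300) / (1224/400)
      = 2.952 / 3.06 = 0.9647 = 96.47%

F_rel = 96%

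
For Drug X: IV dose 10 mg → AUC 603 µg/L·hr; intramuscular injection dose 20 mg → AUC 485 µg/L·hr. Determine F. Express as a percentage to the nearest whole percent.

F = (AUC_ev / D_ev) / (AUC_iv / D_iv)
  = (485/20) / (603/10)
  = 24.25 / 60.3 = 0.4022
  = 40.22%

F = 40%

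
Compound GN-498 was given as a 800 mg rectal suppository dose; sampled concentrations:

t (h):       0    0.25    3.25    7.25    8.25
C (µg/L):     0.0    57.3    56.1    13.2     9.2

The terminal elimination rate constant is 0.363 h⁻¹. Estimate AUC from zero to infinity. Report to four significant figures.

AUC = 352.4 µg/L·h

Trapezoidal AUC_0→8.25:
  [0→0.25]: (0.0+57.3)/2 × 0.25 = 7.1625
  [0.25→3.25]: (57.3+56.1)/2 × 3 = 170.1
  [3.25→7.25]: (56.1+13.2)/2 × 4 = 138.6
  [7.25→8.25]: (13.2+9.2)/2 × 1 = 11.2
  Sum = 327.0625 µg/L·h
Extrapolated tail: C_last / k_e = 9.2 / 0.363 = 25.344
AUC_0→∞ = 327.0625 + 25.344 = 352.4065 µg/L·h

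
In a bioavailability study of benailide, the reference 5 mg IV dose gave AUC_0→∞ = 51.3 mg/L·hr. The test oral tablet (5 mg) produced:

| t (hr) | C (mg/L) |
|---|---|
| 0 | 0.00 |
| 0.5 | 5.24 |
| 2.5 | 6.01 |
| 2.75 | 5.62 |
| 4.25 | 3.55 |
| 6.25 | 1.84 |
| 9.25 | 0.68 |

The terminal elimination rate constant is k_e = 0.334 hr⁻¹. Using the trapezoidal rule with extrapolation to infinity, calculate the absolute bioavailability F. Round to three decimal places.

Trapezoidal AUC_0→9.25 (oral tablet):
  [0→0.5]: (0.00+5.24)/2 × 0.5 = 1.31
  [0.5→2.5]: (5.24+6.01)/2 × 2 = 11.25
  [2.5→2.75]: (6.01+5.62)/2 × 0.25 = 1.45375
  [2.75→4.25]: (5.62+3.55)/2 × 1.5 = 6.8775
  [4.25→6.25]: (3.55+1.84)/2 × 2 = 5.39
  [6.25→9.25]: (1.84+0.68)/2 × 3 = 3.78
  Sum = 30.06125 mg/L·hr
Tail: C_last/k_e = 0.68/0.334 = 2.036
AUC_0→∞ (oral tablet) = 30.06125 + 2.036 = 32.09725 mg/L·hr
F = (AUC_ev/D_ev)/(AUC_iv/D_iv) = (32.09725/5)/(51.3/5) = 6.41945/10.26 = 0.6257

F = 0.626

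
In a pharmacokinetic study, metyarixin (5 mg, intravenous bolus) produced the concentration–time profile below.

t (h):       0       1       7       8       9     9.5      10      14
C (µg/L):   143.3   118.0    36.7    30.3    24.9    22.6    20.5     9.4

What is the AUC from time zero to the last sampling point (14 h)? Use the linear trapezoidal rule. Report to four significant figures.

AUC = 738.3 µg/L·h

Trapezoidal AUC_0→14:
  [0→1]: (143.3+118.0)/2 × 1 = 130.65
  [1→7]: (118.0+36.7)/2 × 6 = 464.1
  [7→8]: (36.7+30.3)/2 × 1 = 33.5
  [8→9]: (30.3+24.9)/2 × 1 = 27.6
  [9→9.5]: (24.9+22.6)/2 × 0.5 = 11.875
  [9.5→10]: (22.6+20.5)/2 × 0.5 = 10.775
  [10→14]: (20.5+9.4)/2 × 4 = 59.8
  Sum = 738.3 µg/L·h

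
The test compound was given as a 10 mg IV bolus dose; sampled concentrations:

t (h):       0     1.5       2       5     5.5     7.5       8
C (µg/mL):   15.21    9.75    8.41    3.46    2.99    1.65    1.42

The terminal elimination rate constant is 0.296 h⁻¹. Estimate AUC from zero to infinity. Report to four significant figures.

Trapezoidal AUC_0→8:
  [0→1.5]: (15.21+9.75)/2 × 1.5 = 18.72
  [1.5→2]: (9.75+8.41)/2 × 0.5 = 4.54
  [2→5]: (8.41+3.46)/2 × 3 = 17.805
  [5→5.5]: (3.46+2.99)/2 × 0.5 = 1.6125
  [5.5→7.5]: (2.99+1.65)/2 × 2 = 4.64
  [7.5→8]: (1.65+1.42)/2 × 0.5 = 0.7675
  Sum = 48.085 µg/mL·h
Extrapolated tail: C_last / k_e = 1.42 / 0.296 = 4.797
AUC_0→∞ = 48.085 + 4.797 = 52.882 µg/mL·h

AUC = 52.88 µg/mL·h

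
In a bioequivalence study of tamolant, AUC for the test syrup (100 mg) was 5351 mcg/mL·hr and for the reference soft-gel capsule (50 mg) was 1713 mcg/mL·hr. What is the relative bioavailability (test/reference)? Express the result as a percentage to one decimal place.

F_rel = 156.2%

F_rel = (AUC_test/D_test) / (AUC_ref/D_ref)
      = (5351/100) / (1713/50)
      = 53.51 / 34.26 = 1.5619 = 156.19%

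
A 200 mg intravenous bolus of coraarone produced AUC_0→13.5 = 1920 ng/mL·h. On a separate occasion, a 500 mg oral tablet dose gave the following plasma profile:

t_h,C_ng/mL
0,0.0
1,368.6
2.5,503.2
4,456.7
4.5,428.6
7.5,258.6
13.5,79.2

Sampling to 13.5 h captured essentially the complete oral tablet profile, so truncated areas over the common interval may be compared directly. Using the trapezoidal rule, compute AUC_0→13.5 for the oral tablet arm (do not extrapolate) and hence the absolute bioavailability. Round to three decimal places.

Trapezoidal AUC_0→13.5 (oral tablet):
  [0→1]: (0.0+368.6)/2 × 1 = 184.3
  [1→2.5]: (368.6+503.2)/2 × 1.5 = 653.85
  [2.5→4]: (503.2+456.7)/2 × 1.5 = 719.925
  [4→4.5]: (456.7+428.6)/2 × 0.5 = 221.325
  [4.5→7.5]: (428.6+258.6)/2 × 3 = 1030.8
  [7.5→13.5]: (258.6+79.2)/2 × 6 = 1013.4
  Sum = 3823.6 ng/mL·h
F = (AUC_ev/D_ev)/(AUC_iv/D_iv) = (3823.6/500)/(1920/200) = 7.6472/9.6 = 0.7966

F = 0.797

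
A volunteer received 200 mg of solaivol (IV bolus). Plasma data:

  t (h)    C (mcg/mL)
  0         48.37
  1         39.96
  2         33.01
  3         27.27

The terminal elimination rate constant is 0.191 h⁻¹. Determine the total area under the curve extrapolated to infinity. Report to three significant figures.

AUC = 254 mcg/mL·h

Trapezoidal AUC_0→3:
  [0→1]: (48.37+39.96)/2 × 1 = 44.165
  [1→2]: (39.96+33.01)/2 × 1 = 36.485
  [2→3]: (33.01+27.27)/2 × 1 = 30.14
  Sum = 110.79 mcg/mL·h
Extrapolated tail: C_last / k_e = 27.27 / 0.191 = 142.775
AUC_0→∞ = 110.79 + 142.775 = 253.565 mcg/mL·h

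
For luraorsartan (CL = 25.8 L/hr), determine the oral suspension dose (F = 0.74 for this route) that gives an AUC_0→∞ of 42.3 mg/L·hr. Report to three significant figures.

Dose = CL × AUC_0→∞ / F
     = 25.8 × 42.3 / 0.74 = 1474.78 mg

Dose = 1470 mg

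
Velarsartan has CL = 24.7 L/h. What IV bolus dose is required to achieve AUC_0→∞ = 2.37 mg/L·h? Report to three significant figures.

Dose = 58.5 mg

Dose_iv = CL × AUC_0→∞
     = 24.7 × 2.37 = 58.539 mg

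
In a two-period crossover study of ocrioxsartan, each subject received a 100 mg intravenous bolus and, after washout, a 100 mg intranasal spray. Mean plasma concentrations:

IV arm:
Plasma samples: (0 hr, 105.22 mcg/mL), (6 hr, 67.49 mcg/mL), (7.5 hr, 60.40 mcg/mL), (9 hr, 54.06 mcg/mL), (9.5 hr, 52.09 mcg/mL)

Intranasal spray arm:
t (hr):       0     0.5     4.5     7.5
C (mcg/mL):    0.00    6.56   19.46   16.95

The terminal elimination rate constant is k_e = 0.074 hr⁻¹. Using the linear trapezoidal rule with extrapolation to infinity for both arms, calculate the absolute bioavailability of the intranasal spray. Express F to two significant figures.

Trapezoidal AUC_0→9.5 (IV):
  [0→6]: (105.22+67.49)/2 × 6 = 518.13
  [6→7.5]: (67.49+60.40)/2 × 1.5 = 95.9175
  [7.5→9]: (60.40+54.06)/2 × 1.5 = 85.845
  [9→9.5]: (54.06+52.09)/2 × 0.5 = 26.5375
  Sum = 726.43 mcg/mL·hr
IV tail: 52.09/0.074 = 703.919; AUC_iv,0→∞ = 726.43 + 703.919 = 1430.349 mcg/mL·hr
Trapezoidal AUC_0→7.5 (intranasal spray):
  [0→0.5]: (0.00+6.56)/2 × 0.5 = 1.64
  [0.5→4.5]: (6.56+19.46)/2 × 4 = 52.04
  [4.5→7.5]: (19.46+16.95)/2 × 3 = 54.615
  Sum = 108.295 mcg/mL·hr
intranasal spray tail: 16.95/0.074 = 229.054; AUC_ev,0→∞ = 108.295 + 229.054 = 337.349 mcg/mL·hr
F = (AUC_ev/D_ev)/(AUC_iv/D_iv) = (337.349/100)/(1430.349/100) = 3.37349/14.30349 = 0.2359

F = 0.24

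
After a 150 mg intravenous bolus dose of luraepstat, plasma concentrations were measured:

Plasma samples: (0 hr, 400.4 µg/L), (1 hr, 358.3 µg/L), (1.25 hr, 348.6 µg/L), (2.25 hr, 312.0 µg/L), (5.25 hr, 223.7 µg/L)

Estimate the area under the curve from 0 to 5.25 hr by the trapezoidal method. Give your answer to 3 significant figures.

Trapezoidal AUC_0→5.25:
  [0→1]: (400.4+358.3)/2 × 1 = 379.35
  [1→1.25]: (358.3+348.6)/2 × 0.25 = 88.3625
  [1.25→2.25]: (348.6+312.0)/2 × 1 = 330.3
  [2.25→5.25]: (312.0+223.7)/2 × 3 = 803.55
  Sum = 1601.5625 µg/L·hr

AUC = 1600 µg/L·hr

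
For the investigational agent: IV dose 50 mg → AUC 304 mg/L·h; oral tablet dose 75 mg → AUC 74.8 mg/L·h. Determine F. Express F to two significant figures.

F = 0.16

F = (AUC_ev / D_ev) / (AUC_iv / D_iv)
  = (74.8/75) / (304/50)
  = 0.997333 / 6.08 = 0.1640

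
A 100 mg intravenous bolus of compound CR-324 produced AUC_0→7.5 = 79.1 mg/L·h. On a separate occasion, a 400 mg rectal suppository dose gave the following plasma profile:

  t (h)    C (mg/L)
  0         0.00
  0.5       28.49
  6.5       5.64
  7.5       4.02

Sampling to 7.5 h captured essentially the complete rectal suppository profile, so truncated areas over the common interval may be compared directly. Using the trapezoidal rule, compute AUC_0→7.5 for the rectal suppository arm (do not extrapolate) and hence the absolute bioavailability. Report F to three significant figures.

Trapezoidal AUC_0→7.5 (rectal suppository):
  [0→0.5]: (0.00+28.49)/2 × 0.5 = 7.1225
  [0.5→6.5]: (28.49+5.64)/2 × 6 = 102.39
  [6.5→7.5]: (5.64+4.02)/2 × 1 = 4.83
  Sum = 114.3425 mg/L·h
F = (AUC_ev/D_ev)/(AUC_iv/D_iv) = (114.3425/400)/(79.1/100) = 0.28585625/0.791 = 0.3614

F = 0.361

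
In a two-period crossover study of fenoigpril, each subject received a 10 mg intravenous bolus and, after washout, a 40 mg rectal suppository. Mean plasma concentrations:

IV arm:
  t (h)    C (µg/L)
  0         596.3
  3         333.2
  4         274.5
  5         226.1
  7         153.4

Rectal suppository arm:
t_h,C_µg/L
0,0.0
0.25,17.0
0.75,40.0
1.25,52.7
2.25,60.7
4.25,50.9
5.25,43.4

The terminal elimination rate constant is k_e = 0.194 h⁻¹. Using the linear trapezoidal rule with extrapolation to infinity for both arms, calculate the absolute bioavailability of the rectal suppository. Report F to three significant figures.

Trapezoidal AUC_0→7 (IV):
  [0→3]: (596.3+333.2)/2 × 3 = 1394.25
  [3→4]: (333.2+274.5)/2 × 1 = 303.85
  [4→5]: (274.5+226.1)/2 × 1 = 250.3
  [5→7]: (226.1+153.4)/2 × 2 = 379.5
  Sum = 2327.9 µg/L·h
IV tail: 153.4/0.194 = 790.722; AUC_iv,0→∞ = 2327.9 + 790.722 = 3118.622 µg/L·h
Trapezoidal AUC_0→5.25 (rectal suppository):
  [0→0.25]: (0.0+17.0)/2 × 0.25 = 2.125
  [0.25→0.75]: (17.0+40.0)/2 × 0.5 = 14.25
  [0.75→1.25]: (40.0+52.7)/2 × 0.5 = 23.175
  [1.25→2.25]: (52.7+60.7)/2 × 1 = 56.7
  [2.25→4.25]: (60.7+50.9)/2 × 2 = 111.6
  [4.25→5.25]: (50.9+43.4)/2 × 1 = 47.15
  Sum = 255.0 µg/L·h
rectal suppository tail: 43.4/0.194 = 223.711; AUC_ev,0→∞ = 255.0 + 223.711 = 478.711 µg/L·h
F = (AUC_ev/D_ev)/(AUC_iv/D_iv) = (478.711/40)/(3118.622/10) = 11.967775/311.8622 = 0.0384

F = 0.0384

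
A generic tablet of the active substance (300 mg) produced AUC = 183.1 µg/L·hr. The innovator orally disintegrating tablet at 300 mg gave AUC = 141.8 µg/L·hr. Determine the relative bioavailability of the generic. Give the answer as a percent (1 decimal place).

F_rel = 129.1%

F_rel = (AUC_test/D_test) / (AUC_ref/D_ref)
      = (183.1/300) / (141.8/300)
      = 0.610333 / 0.472667 = 1.2913 = 129.13%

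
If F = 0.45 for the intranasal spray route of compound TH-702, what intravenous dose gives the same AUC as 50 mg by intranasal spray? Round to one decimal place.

Systemic exposure from an extravascular dose = F × D_ev, so the equivalent IV dose is F × D_ev.
D_iv = F × D_ev = 0.45 × 50 = 22.5 mg

D_iv = 22.5 mg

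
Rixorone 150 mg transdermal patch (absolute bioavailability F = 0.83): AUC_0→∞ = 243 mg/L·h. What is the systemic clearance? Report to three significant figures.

CL = F × Dose / AUC_0→∞
   = 0.83 × 150 / 243 = 0.512346 L/h

CL = 0.512 L/h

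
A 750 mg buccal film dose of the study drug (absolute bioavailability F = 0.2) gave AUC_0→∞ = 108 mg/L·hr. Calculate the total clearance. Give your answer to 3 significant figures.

CL = F × Dose / AUC_0→∞
   = 0.2 × 750 / 108 = 1.38889 L/hr

CL = 1.39 L/hr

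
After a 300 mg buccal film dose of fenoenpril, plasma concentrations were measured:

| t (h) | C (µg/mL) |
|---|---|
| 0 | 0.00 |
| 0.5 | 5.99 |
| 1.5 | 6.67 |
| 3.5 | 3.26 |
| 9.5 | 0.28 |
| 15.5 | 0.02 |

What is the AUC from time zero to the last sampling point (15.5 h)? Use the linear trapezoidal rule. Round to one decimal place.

AUC = 29.3 µg/mL·h

Trapezoidal AUC_0→15.5:
  [0→0.5]: (0.00+5.99)/2 × 0.5 = 1.4975
  [0.5→1.5]: (5.99+6.67)/2 × 1 = 6.33
  [1.5→3.5]: (6.67+3.26)/2 × 2 = 9.93
  [3.5→9.5]: (3.26+0.28)/2 × 6 = 10.62
  [9.5→15.5]: (0.28+0.02)/2 × 6 = 0.9
  Sum = 29.2775 µg/mL·h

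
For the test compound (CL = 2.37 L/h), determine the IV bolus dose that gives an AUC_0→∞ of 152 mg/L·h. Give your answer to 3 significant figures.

Dose = 360 mg

Dose_iv = CL × AUC_0→∞
     = 2.37 × 152 = 360.24 mg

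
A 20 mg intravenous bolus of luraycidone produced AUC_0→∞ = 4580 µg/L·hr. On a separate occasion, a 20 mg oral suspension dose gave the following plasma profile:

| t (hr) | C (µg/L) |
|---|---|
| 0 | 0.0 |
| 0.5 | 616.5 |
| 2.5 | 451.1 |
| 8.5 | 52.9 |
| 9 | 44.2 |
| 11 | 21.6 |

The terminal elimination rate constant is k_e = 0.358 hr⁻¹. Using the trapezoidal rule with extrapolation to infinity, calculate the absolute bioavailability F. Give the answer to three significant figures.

Trapezoidal AUC_0→11 (oral suspension):
  [0→0.5]: (0.0+616.5)/2 × 0.5 = 154.125
  [0.5→2.5]: (616.5+451.1)/2 × 2 = 1067.6
  [2.5→8.5]: (451.1+52.9)/2 × 6 = 1512.0
  [8.5→9]: (52.9+44.2)/2 × 0.5 = 24.275
  [9→11]: (44.2+21.6)/2 × 2 = 65.8
  Sum = 2823.8 µg/L·hr
Tail: C_last/k_e = 21.6/0.358 = 60.335
AUC_0→∞ (oral suspension) = 2823.8 + 60.335 = 2884.135 µg/L·hr
F = (AUC_ev/D_ev)/(AUC_iv/D_iv) = (2884.135/20)/(4580/20) = 144.20675/229 = 0.6297

F = 0.630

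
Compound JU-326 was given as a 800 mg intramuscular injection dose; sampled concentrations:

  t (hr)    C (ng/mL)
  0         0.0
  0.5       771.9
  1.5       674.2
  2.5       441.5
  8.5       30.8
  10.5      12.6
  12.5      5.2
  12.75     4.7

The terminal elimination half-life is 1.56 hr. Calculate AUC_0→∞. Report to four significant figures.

Trapezoidal AUC_0→12.75:
  [0→0.5]: (0.0+771.9)/2 × 0.5 = 192.975
  [0.5→1.5]: (771.9+674.2)/2 × 1 = 723.05
  [1.5→2.5]: (674.2+441.5)/2 × 1 = 557.85
  [2.5→8.5]: (441.5+30.8)/2 × 6 = 1416.9
  [8.5→10.5]: (30.8+12.6)/2 × 2 = 43.4
  [10.5→12.5]: (12.6+5.2)/2 × 2 = 17.8
  [12.5→12.75]: (5.2+4.7)/2 × 0.25 = 1.2375
  Sum = 2953.2125 ng/mL·hr
k_e = ln2 / t½ = 0.693147 / 1.56 = 0.4443 hr^-1
Extrapolated tail: C_last / k_e = 4.7 / 0.4443 = 10.578
AUC_0→∞ = 2953.2125 + 10.578 = 2963.7905 ng/mL·hr

AUC = 2964 ng/mL·hr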